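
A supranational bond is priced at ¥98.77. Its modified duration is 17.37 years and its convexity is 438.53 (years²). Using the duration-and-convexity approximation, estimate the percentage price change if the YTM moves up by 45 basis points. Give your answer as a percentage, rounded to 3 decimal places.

-7.372%

Duration effect: -D_mod·Δy = -17.37 × (+0.0045) = -0.078165
Convexity effect: ½·C·(Δy)² = 0.5 × 438.53 × (0.0045)² = +0.00444011625
ΔP/P ≈ -0.078165 + 0.00444011625 = -0.07372488375
= -7.372488375%.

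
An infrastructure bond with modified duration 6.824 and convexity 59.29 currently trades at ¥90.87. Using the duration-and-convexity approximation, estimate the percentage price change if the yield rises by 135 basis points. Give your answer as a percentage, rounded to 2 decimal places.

Duration effect: -D_mod·Δy = -6.824 × (+0.0135) = -0.092124
Convexity effect: ½·C·(Δy)² = 0.5 × 59.29 × (0.0135)² = +0.00540280125
ΔP/P ≈ -0.092124 + 0.00540280125 = -0.08672119875
= -8.672119875%.

-8.67%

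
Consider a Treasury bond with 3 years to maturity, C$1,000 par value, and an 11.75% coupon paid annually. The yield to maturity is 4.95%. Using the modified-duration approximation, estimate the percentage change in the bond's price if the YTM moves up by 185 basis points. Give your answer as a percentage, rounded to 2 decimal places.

Periodic yield y = 0.0495. Modified duration first:
  t   CF        PV=CF/(1+0.0495)^t    t·PV
  1       117.50       111.9581       111.9581
  2       117.50       106.6775       213.3551
  3     1,117.50       966.7189     2,900.1567
  Σ                  1,185.3545     3,225.4698
P = 1,185.3545; D_Mac = 2.72110 yrs; D_mod = 2.72110/(1+0.0495) = 2.59276 yrs.
ΔP/P ≈ -D_mod · Δy = -2.59276 × (+0.0185) = -0.047966 = -4.7966%.

-4.80%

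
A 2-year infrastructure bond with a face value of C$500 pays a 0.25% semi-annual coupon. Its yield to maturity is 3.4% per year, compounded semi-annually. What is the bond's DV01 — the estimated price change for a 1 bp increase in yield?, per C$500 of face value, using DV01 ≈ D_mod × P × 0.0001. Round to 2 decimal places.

Periodic yield y = 0.017.
  t   CF        PV=CF/(1+0.017)^t    t·PV
  1        0.625         0.6146         0.6146
  2        0.625         0.6043         1.2086
  3        0.625         0.5942         1.7825
  4      500.625       467.9815     1,871.9262
  Σ                    469.7946     1,875.5318
P = 469.7946; D_Mac = 3.99224 half-year periods = 1.99612 yrs; D_mod = 1.96275 yrs.
DV01 ≈ 1.96275 × 469.7946 × 0.0001 = 0.092209.

C$0.09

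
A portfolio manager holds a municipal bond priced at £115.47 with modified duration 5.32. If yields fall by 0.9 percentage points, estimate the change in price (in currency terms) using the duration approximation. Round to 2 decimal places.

Duration approximation: ΔP/P ≈ -D_mod · Δy = -5.32 × (-0.009) = +0.047880.
ΔP ≈ 115.47 × (+0.047880) = +5.5287036.

+£5.53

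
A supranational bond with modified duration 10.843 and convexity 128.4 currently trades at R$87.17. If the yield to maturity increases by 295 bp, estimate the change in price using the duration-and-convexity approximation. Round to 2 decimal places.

-R$23.01

Duration effect: -D_mod·Δy = -10.843 × (+0.0295) = -0.3198685
Convexity effect: ½·C·(Δy)² = 0.5 × 128.4 × (0.0295)² = +0.05587005
ΔP/P ≈ -0.3198685 + 0.05587005 = -0.26399845
ΔP ≈ 87.17 × (-0.26399845) = -23.0127448865.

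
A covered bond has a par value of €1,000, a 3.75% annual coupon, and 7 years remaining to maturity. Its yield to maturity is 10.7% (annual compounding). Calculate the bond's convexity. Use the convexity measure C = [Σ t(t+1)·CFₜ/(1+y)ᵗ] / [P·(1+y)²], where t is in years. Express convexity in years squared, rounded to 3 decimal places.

37.960

With y = 0.107:
  t   CF        PV=CF/(1+0.107)^t    t·PV        t(t+1)·PV
  1        37.50        33.8753        33.8753          67.7507
  2        37.50        30.6010        61.2021         183.6062
  3        37.50        27.6432        82.9296         331.7185
  4        37.50        24.9713        99.8851         499.4256
  5        37.50        22.5576       112.7881         676.7284
  6        37.50        20.3772       122.2635         855.8444
  7     1,037.50       509.2778     3,564.9447      28,519.5577
  Σ                    669.3035     4,077.8884      31,134.6315
P = 669.3035.
Convexity = Σ t(t+1)·PV / [P·(1+y)²] = 31,134.6315 / (669.3035 × 1.225449) = 37.95993.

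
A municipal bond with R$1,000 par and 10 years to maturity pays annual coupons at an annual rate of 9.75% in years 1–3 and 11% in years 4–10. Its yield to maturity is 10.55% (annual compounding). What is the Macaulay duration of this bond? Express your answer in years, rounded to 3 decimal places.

Periodic yield y = 0.1055. Discount each cash flow and weight by its year:
  t   CF        PV=CF/(1+0.1055)^t    t·PV
  1        97.50        88.1954        88.1954
  2        97.50        79.7787       159.5575
  3        97.50        72.1653       216.4959
  4       110.00        73.6474       294.5898
  5       110.00        66.6191       333.0956
  6       110.00        60.2615       361.5692
  7       110.00        54.5107       381.5746
  8       110.00        49.3086       394.4688
  9       110.00        44.6030       401.4269
  10    1,110.00       407.1323     4,071.3225
  Σ                    996.2220     6,702.2963
Price P = Σ PV = 996.2220.
Macaulay duration = Σ(t·PV) / P = 6,702.2963 / 996.2220 = 6.72771 years.

6.728 years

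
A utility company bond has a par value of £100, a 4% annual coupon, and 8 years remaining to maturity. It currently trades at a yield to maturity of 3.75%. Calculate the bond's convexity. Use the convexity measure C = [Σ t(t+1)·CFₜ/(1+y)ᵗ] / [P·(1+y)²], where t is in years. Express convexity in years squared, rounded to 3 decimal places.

With y = 0.0375:
  t   CF        PV=CF/(1+0.0375)^t    t·PV        t(t+1)·PV
  1         4.00         3.8554         3.8554           7.7108
  2         4.00         3.7161         7.4321          22.2964
  3         4.00         3.5818        10.7453          42.9810
  4         4.00         3.4523        13.8092          69.0458
  5         4.00         3.3275        16.6376          99.8253
  6         4.00         3.2072        19.2434         134.7040
  7         4.00         3.0913        21.6392         173.1136
  8       104.00        77.4691       619.7528       5,577.7750
  Σ                    101.7007       713.1150       6,127.4522
P = 101.7007.
Convexity = Σ t(t+1)·PV / [P·(1+y)²] = 6,127.4522 / (101.7007 × 1.076406) = 55.97315.

55.973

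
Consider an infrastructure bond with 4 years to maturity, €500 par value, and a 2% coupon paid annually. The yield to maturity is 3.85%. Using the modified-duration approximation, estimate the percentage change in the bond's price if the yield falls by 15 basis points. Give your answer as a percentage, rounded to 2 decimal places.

+0.56%

Periodic yield y = 0.0385. Modified duration first:
  t   CF        PV=CF/(1+0.0385)^t    t·PV
  1        10.00         9.6293         9.6293
  2        10.00         9.2723        18.5446
  3        10.00         8.9285        26.7856
  4       510.00       438.4743     1,753.8973
  Σ                    466.3044     1,808.8568
P = 466.3044; D_Mac = 3.87913 yrs; D_mod = 3.87913/(1+0.0385) = 3.73532 yrs.
ΔP/P ≈ -D_mod · Δy = -3.73532 × (-0.0015) = +0.005603 = +0.5603%.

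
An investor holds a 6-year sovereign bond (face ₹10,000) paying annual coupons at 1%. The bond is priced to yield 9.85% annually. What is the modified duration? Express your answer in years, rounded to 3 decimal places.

Periodic yield y = 0.0985. First find Macaulay duration:
  t   CF        PV=CF/(1+0.0985)^t    t·PV
  1       100.00        91.0332        91.0332
  2       100.00        82.8705       165.7410
  3       100.00        75.4397       226.3190
  4       100.00        68.6752       274.7007
  5       100.00        62.5172       312.5861
  6    10,100.00     5,748.0562    34,488.3372
  Σ                  6,128.5920    35,558.7173
P = 6,128.5920; Macaulay duration = 35,558.7173 / 6,128.5920 = 5.80210 years.
Modified duration = D_Mac / (1 + y) = 5.80210 / 1.0985 = 5.28184 years.

5.282 years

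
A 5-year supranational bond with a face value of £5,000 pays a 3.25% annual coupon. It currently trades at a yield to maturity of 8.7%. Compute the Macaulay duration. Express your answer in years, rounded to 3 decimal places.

Periodic yield y = 0.087. Discount each cash flow and weight by its year:
  t   CF        PV=CF/(1+0.087)^t    t·PV
  1       162.50       149.4940       149.4940
  2       162.50       137.5290       275.0580
  3       162.50       126.5216       379.5649
  4       162.50       116.3952       465.5809
  5     5,162.50     3,401.8279    17,009.1397
  Σ                  3,931.7678    18,278.8375
Price P = Σ PV = 3,931.7678.
Macaulay duration = Σ(t·PV) / P = 18,278.8375 / 3,931.7678 = 4.64901 years.

4.649 years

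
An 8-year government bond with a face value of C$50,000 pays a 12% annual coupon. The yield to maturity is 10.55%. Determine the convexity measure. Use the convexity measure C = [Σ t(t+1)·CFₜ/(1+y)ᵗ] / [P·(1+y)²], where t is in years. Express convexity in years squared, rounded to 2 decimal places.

36.43

With y = 0.1055:
  t   CF        PV=CF/(1+0.1055)^t    t·PV        t(t+1)·PV
  1     6,000.00     5,427.4084     5,427.4084      10,854.8168
  2     6,000.00     4,909.4603     9,818.9207      29,456.7621
  3     6,000.00     4,440.9411    13,322.8232      53,291.2928
  4     6,000.00     4,017.1335    16,068.5339      80,342.6696
  5     6,000.00     3,633.7707    18,168.8534     109,013.1203
  6     6,000.00     3,286.9929    19,721.9575     138,053.7027
  7     6,000.00     2,973.3088    20,813.1619     166,505.2950
  8    56,000.00    25,102.5622   200,820.4975   1,807,384.4777
  Σ                 53,791.5779   304,162.1565   2,394,902.1370
P = 53,791.5779.
Convexity = Σ t(t+1)·PV / [P·(1+y)²] = 2,394,902.1370 / (53,791.5779 × 1.222130) = 36.42973.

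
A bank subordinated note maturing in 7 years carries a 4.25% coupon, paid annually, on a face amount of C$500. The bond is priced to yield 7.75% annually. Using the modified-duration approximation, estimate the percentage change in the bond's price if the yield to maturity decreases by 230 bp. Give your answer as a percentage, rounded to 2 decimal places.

Periodic yield y = 0.0775. Modified duration first:
  t   CF        PV=CF/(1+0.0775)^t    t·PV
  1        21.25        19.7216        19.7216
  2        21.25        18.3031        36.6062
  3        21.25        16.9866        50.9599
  4        21.25        15.7648        63.0594
  5        21.25        14.6310        73.1548
  6        21.25        13.5786        81.4716
  7       521.25       309.1186     2,163.8301
  Σ                    408.1043     2,488.8035
P = 408.1043; D_Mac = 6.09845 yrs; D_mod = 6.09845/(1+0.0775) = 5.65981 yrs.
ΔP/P ≈ -D_mod · Δy = -5.65981 × (-0.023) = +0.130176 = +13.0176%.

+13.02%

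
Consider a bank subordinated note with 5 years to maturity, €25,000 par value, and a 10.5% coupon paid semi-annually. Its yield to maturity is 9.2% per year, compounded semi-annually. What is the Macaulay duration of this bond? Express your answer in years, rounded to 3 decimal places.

Periodic yield y = 0.046. Discount each cash flow and weight by its period:
  t   CF        PV=CF/(1+0.046)^t    t·PV
  1     1,312.50     1,254.7801     1,254.7801
  2     1,312.50     1,199.5986     2,399.1972
  3     1,312.50     1,146.8438     3,440.5313
  4     1,312.50     1,096.4090     4,385.6358
  5     1,312.50     1,048.1921     5,240.9606
  6     1,312.50     1,002.0957     6,012.5743
  7     1,312.50       958.0265     6,706.1855
  8     1,312.50       915.8953     7,327.1625
  9     1,312.50       875.6169     7,880.5524
  10   26,312.50    16,782.0599   167,820.5994
  Σ                 26,279.5179   212,468.1790
Price P = Σ PV = 26,279.5179.
Macaulay duration = Σ(t·PV) / P = 212,468.1790 / 26,279.5179 = 8.08493 half-year periods.
In years: 8.08493 / 2 = 4.04247 years.

4.042 years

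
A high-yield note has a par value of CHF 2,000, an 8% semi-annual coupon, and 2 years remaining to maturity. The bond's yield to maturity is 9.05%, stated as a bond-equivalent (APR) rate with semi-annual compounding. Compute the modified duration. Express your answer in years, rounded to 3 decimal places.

1.805 years

Periodic yield y = 0.04525. First find Macaulay duration:
  t   CF        PV=CF/(1+0.04525)^t    t·PV
  1        80.00        76.5367        76.5367
  2        80.00        73.2234       146.4467
  3        80.00        70.0534       210.1603
  4     2,080.00     1,742.5395     6,970.1580
  Σ                  1,962.3530     7,403.3017
P = 1,962.3530; Macaulay duration = 7,403.3017 / 1,962.3530 = 3.77267 half-year periods = 1.88633 years.
Modified duration = D_Mac / (1 + y) = 1.88633 / 1.04525 = 1.80467 years.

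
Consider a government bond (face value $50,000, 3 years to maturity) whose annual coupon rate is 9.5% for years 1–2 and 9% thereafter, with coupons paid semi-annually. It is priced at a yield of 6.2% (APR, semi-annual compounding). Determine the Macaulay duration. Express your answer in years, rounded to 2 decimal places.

2.69 years

Periodic yield y = 0.031. Discount each cash flow and weight by its period:
  t   CF        PV=CF/(1+0.031)^t    t·PV
  1     2,375.00     2,303.5887     2,303.5887
  2     2,375.00     2,234.3247     4,468.6494
  3     2,375.00     2,167.1432     6,501.4297
  4     2,375.00     2,101.9818     8,407.9272
  5     2,250.00     1,931.4754     9,657.3772
  6    52,250.00    43,504.5122   261,027.0730
  Σ                 54,243.0261   292,366.0453
Price P = Σ PV = 54,243.0261.
Macaulay duration = Σ(t·PV) / P = 292,366.0453 / 54,243.0261 = 5.38993 half-year periods.
In years: 5.38993 / 2 = 2.69496 years.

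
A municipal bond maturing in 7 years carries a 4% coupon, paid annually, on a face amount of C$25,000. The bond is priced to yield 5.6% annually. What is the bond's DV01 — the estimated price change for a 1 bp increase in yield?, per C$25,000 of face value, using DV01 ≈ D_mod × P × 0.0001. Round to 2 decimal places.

Periodic yield y = 0.056.
  t   CF        PV=CF/(1+0.056)^t    t·PV
  1     1,000.00       946.9697       946.9697
  2     1,000.00       896.7516     1,793.5032
  3     1,000.00       849.1966     2,547.5898
  4     1,000.00       804.1634     3,216.6538
  5     1,000.00       761.5184     3,807.5921
  6     1,000.00       721.1349     4,326.8092
  7    26,000.00    17,755.2144   124,286.5007
  Σ                 22,734.9490   140,925.6184
P = 22,734.9490; D_Mac = 6.19863 yrs; D_mod = 5.86992 yrs.
DV01 ≈ 5.86992 × 22,734.9490 × 0.0001 = 13.345229.

C$13.35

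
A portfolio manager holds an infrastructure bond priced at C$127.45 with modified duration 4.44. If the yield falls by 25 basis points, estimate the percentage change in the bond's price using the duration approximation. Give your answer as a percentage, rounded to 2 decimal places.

Duration approximation: ΔP/P ≈ -D_mod · Δy = -4.44 × (-0.0025) = +0.011100.
As a percentage: +1.1100%.

+1.11%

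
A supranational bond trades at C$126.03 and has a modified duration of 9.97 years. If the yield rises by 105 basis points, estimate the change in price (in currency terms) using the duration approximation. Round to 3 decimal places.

-C$13.193

Duration approximation: ΔP/P ≈ -D_mod · Δy = -9.97 × (+0.0105) = -0.104685.
ΔP ≈ 126.03 × (-0.104685) = -13.19345055.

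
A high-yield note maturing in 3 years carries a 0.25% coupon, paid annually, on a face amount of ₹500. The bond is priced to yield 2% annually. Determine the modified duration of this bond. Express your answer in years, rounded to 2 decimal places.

2.93 years

Periodic yield y = 0.02. First find Macaulay duration:
  t   CF        PV=CF/(1+0.02)^t    t·PV
  1         1.25         1.2255         1.2255
  2         1.25         1.2015         2.4029
  3       501.25       472.3391     1,417.0172
  Σ                    474.7660     1,420.6456
P = 474.7660; Macaulay duration = 1,420.6456 / 474.7660 = 2.99231 years.
Modified duration = D_Mac / (1 + y) = 2.99231 / 1.02 = 2.93363 years.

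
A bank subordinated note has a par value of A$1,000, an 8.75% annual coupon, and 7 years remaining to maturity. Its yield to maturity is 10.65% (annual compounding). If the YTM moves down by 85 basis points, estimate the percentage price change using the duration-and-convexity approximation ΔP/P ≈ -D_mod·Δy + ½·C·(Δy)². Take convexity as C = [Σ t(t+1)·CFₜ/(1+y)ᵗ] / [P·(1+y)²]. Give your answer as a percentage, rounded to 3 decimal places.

+4.296%

With y = 0.1065:
  t   CF        PV=CF/(1+0.1065)^t    t·PV        t(t+1)·PV
  1        87.50        79.0782        79.0782         158.1563
  2        87.50        71.4669       142.9339         428.8017
  3        87.50        64.5883       193.7649         775.0595
  4        87.50        58.3717       233.4868       1,167.4341
  5        87.50        52.7535       263.7673       1,582.6038
  6        87.50        47.6760       286.0558       2,002.3908
  7     1,087.50       535.5122     3,748.5851      29,988.6810
  Σ                    909.4467     4,947.6720      36,103.1273
P = 909.4467; D_Mac = 5.44031 yrs; D_mod = 4.91668 yrs; C = 32.42386.
Duration effect: -4.91668 × (-0.0085) = +0.041792
Convexity effect: 0.5 × 32.42386 × (-0.0085)² = +0.0011713
ΔP/P ≈ +0.041792 + 0.0011713 = +0.042963 = +4.2963%.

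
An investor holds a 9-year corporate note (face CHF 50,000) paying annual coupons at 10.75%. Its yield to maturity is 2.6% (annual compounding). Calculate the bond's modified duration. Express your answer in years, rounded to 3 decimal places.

6.666 years

Periodic yield y = 0.026. First find Macaulay duration:
  t   CF        PV=CF/(1+0.026)^t    t·PV
  1     5,375.00     5,238.7914     5,238.7914
  2     5,375.00     5,106.0345    10,212.0691
  3     5,375.00     4,976.6418    14,929.9255
  4     5,375.00     4,850.5281    19,402.1124
  5     5,375.00     4,727.6102    23,638.0512
  6     5,375.00     4,607.8073    27,646.8435
  7     5,375.00     4,491.0402    31,437.2814
  8     5,375.00     4,377.2322    35,017.8574
  9    55,375.00    43,952.8957   395,576.0611
  Σ                 82,328.5814   563,098.9930
P = 82,328.5814; Macaulay duration = 563,098.9930 / 82,328.5814 = 6.83965 years.
Modified duration = D_Mac / (1 + y) = 6.83965 / 1.026 = 6.66633 years.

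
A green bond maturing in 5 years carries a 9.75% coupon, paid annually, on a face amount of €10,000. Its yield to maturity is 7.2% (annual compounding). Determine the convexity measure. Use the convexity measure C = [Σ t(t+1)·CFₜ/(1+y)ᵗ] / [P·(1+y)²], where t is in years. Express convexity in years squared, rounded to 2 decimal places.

With y = 0.072:
  t   CF        PV=CF/(1+0.072)^t    t·PV        t(t+1)·PV
  1       975.00       909.5149       909.5149       1,819.0299
  2       975.00       848.4281     1,696.8562       5,090.5686
  3       975.00       791.4441     2,374.3324       9,497.3295
  4       975.00       738.2874     2,953.1497      14,765.7486
  5    10,975.00     7,752.3006    38,761.5028     232,569.0168
  Σ                 11,039.9751    46,695.3560     263,741.6934
P = 11,039.9751.
Convexity = Σ t(t+1)·PV / [P·(1+y)²] = 263,741.6934 / (11,039.9751 × 1.149184) = 20.78840.

20.79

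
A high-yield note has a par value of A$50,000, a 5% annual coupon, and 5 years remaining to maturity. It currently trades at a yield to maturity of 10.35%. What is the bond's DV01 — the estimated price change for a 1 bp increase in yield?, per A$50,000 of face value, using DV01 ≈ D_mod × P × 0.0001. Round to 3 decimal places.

A$16.232

Periodic yield y = 0.1035.
  t   CF        PV=CF/(1+0.1035)^t    t·PV
  1     2,500.00     2,265.5188     2,265.5188
  2     2,500.00     2,053.0302     4,106.0604
  3     2,500.00     1,860.4714     5,581.4142
  4     2,500.00     1,685.9732     6,743.8927
  5    52,500.00    32,084.6729   160,423.3644
  Σ                 39,949.6664   179,120.2505
P = 39,949.6664; D_Mac = 4.48365 yrs; D_mod = 4.06312 yrs.
DV01 ≈ 4.06312 × 39,949.6664 × 0.0001 = 16.232012.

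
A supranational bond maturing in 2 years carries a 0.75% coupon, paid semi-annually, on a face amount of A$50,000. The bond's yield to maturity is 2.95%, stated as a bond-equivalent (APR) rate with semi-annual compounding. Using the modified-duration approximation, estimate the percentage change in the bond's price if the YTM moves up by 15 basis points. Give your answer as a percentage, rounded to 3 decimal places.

-0.294%

Periodic yield y = 0.01475. Modified duration first:
  t   CF        PV=CF/(1+0.01475)^t    t·PV
  1       187.50       184.7746       184.7746
  2       187.50       182.0888       364.1775
  3       187.50       179.4420       538.3260
  4    50,187.50    47,332.4868   189,329.9473
  Σ                 47,878.7922   190,417.2254
P = 47,878.7922; D_Mac = 3.97707 half-year periods = 1.98853 yrs; D_mod = 1.98853/(1+0.01475) = 1.95963 yrs.
ΔP/P ≈ -D_mod · Δy = -1.95963 × (+0.0015) = -0.002939 = -0.2939%.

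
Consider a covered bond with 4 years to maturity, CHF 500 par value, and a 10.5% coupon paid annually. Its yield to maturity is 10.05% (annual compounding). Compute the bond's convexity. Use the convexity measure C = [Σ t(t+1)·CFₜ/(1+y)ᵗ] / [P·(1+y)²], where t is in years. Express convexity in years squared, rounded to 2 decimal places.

13.61

With y = 0.1005:
  t   CF        PV=CF/(1+0.1005)^t    t·PV        t(t+1)·PV
  1        52.50        47.7056        47.7056          95.4112
  2        52.50        43.3490        86.6980         260.0941
  3        52.50        39.3903       118.1709         472.6835
  4       552.50       376.6796     1,506.7184       7,533.5919
  Σ                    507.1245     1,759.2929       8,361.7806
P = 507.1245.
Convexity = Σ t(t+1)·PV / [P·(1+y)²] = 8,361.7806 / (507.1245 × 1.211100) = 13.61458.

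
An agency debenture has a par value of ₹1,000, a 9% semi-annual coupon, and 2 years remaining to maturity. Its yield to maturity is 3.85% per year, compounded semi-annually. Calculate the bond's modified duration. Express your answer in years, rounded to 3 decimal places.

1.845 years

Periodic yield y = 0.01925. First find Macaulay duration:
  t   CF        PV=CF/(1+0.01925)^t    t·PV
  1        45.00        44.1501        44.1501
  2        45.00        43.3163        86.6325
  3        45.00        42.4982       127.4945
  4     1,045.00       968.2632     3,873.0527
  Σ                  1,098.2277     4,131.3299
P = 1,098.2277; Macaulay duration = 4,131.3299 / 1,098.2277 = 3.76182 half-year periods = 1.88091 years.
Modified duration = D_Mac / (1 + y) = 1.88091 / 1.01925 = 1.84538 years.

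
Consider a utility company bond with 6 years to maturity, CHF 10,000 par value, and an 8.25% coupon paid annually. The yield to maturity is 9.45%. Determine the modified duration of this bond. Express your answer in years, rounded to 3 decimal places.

4.509 years

Periodic yield y = 0.0945. First find Macaulay duration:
  t   CF        PV=CF/(1+0.0945)^t    t·PV
  1       825.00       753.7688       753.7688
  2       825.00       688.6878     1,377.3757
  3       825.00       629.2260     1,887.6780
  4       825.00       574.8981     2,299.5925
  5       825.00       525.2610     2,626.3048
  6    10,825.00     6,296.9944    37,781.9666
  Σ                  9,468.8362    46,726.6863
P = 9,468.8362; Macaulay duration = 46,726.6863 / 9,468.8362 = 4.93479 years.
Modified duration = D_Mac / (1 + y) = 4.93479 / 1.0945 = 4.50871 years.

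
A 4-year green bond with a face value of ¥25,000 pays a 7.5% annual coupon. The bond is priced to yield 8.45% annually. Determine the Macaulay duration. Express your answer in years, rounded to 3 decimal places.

3.594 years

Periodic yield y = 0.0845. Discount each cash flow and weight by its year:
  t   CF        PV=CF/(1+0.0845)^t    t·PV
  1     1,875.00     1,728.9073     1,728.9073
  2     1,875.00     1,594.1976     3,188.3953
  3     1,875.00     1,469.9840     4,409.9520
  4    26,875.00    19,428.0963    77,712.3852
  Σ                 24,221.1852    87,039.6398
Price P = Σ PV = 24,221.1852.
Macaulay duration = Σ(t·PV) / P = 87,039.6398 / 24,221.1852 = 3.59353 years.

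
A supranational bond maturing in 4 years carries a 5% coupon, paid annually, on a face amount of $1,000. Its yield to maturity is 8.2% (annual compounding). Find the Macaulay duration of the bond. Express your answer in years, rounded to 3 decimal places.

3.705 years

Periodic yield y = 0.082. Discount each cash flow and weight by its year:
  t   CF        PV=CF/(1+0.082)^t    t·PV
  1        50.00        46.2107        46.2107
  2        50.00        42.7086        85.4172
  3        50.00        39.4719       118.4158
  4     1,050.00       766.0908     3,064.3633
  Σ                    894.4821     3,314.4070
Price P = Σ PV = 894.4821.
Macaulay duration = Σ(t·PV) / P = 3,314.4070 / 894.4821 = 3.70539 years.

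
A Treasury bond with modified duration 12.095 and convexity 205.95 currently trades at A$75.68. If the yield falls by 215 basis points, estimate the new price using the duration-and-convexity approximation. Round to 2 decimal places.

A$98.96

Duration effect: -D_mod·Δy = -12.095 × (-0.0215) = +0.2600425
Convexity effect: ½·C·(Δy)² = 0.5 × 205.95 × (-0.0215)² = +0.04760019375
ΔP/P ≈ +0.2600425 + 0.04760019375 = +0.30764269375
New price ≈ 75.68 × (1 + 0.30764269375) = 98.962399063.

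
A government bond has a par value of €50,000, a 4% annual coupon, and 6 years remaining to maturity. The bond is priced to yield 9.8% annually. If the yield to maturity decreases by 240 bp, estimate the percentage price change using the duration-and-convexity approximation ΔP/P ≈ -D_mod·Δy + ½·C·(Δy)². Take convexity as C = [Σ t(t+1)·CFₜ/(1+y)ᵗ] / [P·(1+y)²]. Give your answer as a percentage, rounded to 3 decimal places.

With y = 0.098:
  t   CF        PV=CF/(1+0.098)^t    t·PV        t(t+1)·PV
  1     2,000.00     1,821.4936     1,821.4936       3,642.9872
  2     2,000.00     1,658.9195     3,317.8390       9,953.5171
  3     2,000.00     1,510.8557     4,532.5670      18,130.2679
  4     2,000.00     1,376.0070     5,504.0279      27,520.1395
  5     2,000.00     1,253.1940     6,265.9698      37,595.8190
  6    52,000.00    29,674.9027   178,049.4159   1,246,345.9114
  Σ                 37,295.3724   199,491.3133   1,343,188.6421
P = 37,295.3724; D_Mac = 5.34896 yrs; D_mod = 4.87154 yrs; C = 29.87290.
Duration effect: -4.87154 × (-0.024) = +0.116917
Convexity effect: 0.5 × 29.87290 × (-0.024)² = +0.0086034
ΔP/P ≈ +0.116917 + 0.0086034 = +0.125520 = +12.5520%.

+12.552%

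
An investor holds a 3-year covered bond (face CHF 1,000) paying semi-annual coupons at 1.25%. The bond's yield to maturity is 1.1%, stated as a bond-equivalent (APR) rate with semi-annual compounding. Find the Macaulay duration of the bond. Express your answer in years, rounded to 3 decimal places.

2.954 years

Periodic yield y = 0.0055. Discount each cash flow and weight by its period:
  t   CF        PV=CF/(1+0.0055)^t    t·PV
  1         6.25         6.2158         6.2158
  2         6.25         6.1818        12.3636
  3         6.25         6.1480        18.4440
  4         6.25         6.1144        24.4575
  5         6.25         6.0809        30.4046
  6     1,006.25       973.6737     5,842.0423
  Σ                  1,004.4146     5,933.9278
Price P = Σ PV = 1,004.4146.
Macaulay duration = Σ(t·PV) / P = 5,933.9278 / 1,004.4146 = 5.90785 half-year periods.
In years: 5.90785 / 2 = 2.95392 years.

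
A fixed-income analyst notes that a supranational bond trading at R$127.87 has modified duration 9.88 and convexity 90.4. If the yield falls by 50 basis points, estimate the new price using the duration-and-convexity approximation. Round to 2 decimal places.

R$134.33

Duration effect: -D_mod·Δy = -9.88 × (-0.005) = +0.049400
Convexity effect: ½·C·(Δy)² = 0.5 × 90.4 × (-0.005)² = +0.0011300
ΔP/P ≈ +0.049400 + 0.0011300 = +0.050530
New price ≈ 127.87 × (1 + 0.050530) = 134.3312711.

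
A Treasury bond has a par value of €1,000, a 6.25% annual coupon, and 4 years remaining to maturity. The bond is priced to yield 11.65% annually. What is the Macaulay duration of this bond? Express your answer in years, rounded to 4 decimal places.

Periodic yield y = 0.1165. Discount each cash flow and weight by its year:
  t   CF        PV=CF/(1+0.1165)^t    t·PV
  1        62.50        55.9785        55.9785
  2        62.50        50.1375       100.2750
  3        62.50        44.9059       134.7178
  4     1,062.50       683.7448     2,734.9792
  Σ                    834.7667     3,025.9505
Price P = Σ PV = 834.7667.
Macaulay duration = Σ(t·PV) / P = 3,025.9505 / 834.7667 = 3.62491 years.

3.6249 years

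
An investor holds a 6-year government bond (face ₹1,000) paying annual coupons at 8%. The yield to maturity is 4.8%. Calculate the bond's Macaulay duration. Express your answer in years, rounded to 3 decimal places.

5.074 years

Periodic yield y = 0.048. Discount each cash flow and weight by its year:
  t   CF        PV=CF/(1+0.048)^t    t·PV
  1        80.00        76.3359        76.3359
  2        80.00        72.8396       145.6792
  3        80.00        69.5034       208.5102
  4        80.00        66.3201       265.2802
  5        80.00        63.2825       316.4125
  6     1,080.00       815.1848     4,891.1086
  Σ                  1,163.4662     5,903.3266
Price P = Σ PV = 1,163.4662.
Macaulay duration = Σ(t·PV) / P = 5,903.3266 / 1,163.4662 = 5.07391 years.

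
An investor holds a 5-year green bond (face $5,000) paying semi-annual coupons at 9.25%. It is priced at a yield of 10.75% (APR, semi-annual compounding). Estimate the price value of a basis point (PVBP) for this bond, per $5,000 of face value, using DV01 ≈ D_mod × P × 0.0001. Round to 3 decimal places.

Periodic yield y = 0.05375.
  t   CF        PV=CF/(1+0.05375)^t    t·PV
  1       231.25       219.4543       219.4543
  2       231.25       208.2603       416.5207
  3       231.25       197.6373       592.9120
  4       231.25       187.5562       750.2247
  5       231.25       177.9893       889.9463
  6       231.25       168.9103     1,013.4620
  7       231.25       160.2945     1,122.0615
  8       231.25       152.1182     1,216.9452
  9       231.25       144.3589     1,299.2298
  10    5,231.25     3,099.0572    30,990.5725
  Σ                  4,715.6365    38,511.3290
P = 4,715.6365; D_Mac = 8.16673 half-year periods = 4.08336 yrs; D_mod = 3.87508 yrs.
DV01 ≈ 3.87508 × 4,715.6365 × 0.0001 = 1.827347.

$1.827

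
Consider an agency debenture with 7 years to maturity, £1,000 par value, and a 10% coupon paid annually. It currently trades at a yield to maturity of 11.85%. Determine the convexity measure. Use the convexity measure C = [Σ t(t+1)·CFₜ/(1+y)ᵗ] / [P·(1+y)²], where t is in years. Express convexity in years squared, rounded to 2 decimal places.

30.38

With y = 0.1185:
  t   CF        PV=CF/(1+0.1185)^t    t·PV        t(t+1)·PV
  1       100.00        89.4055        89.4055         178.8109
  2       100.00        79.9334       159.8667         479.6001
  3       100.00        71.4648       214.3943         857.5773
  4       100.00        63.8934       255.5736       1,277.8681
  5       100.00        57.1242       285.6210       1,713.7257
  6       100.00        51.0721       306.4328       2,145.0299
  7     1,100.00       502.2741     3,515.9186      28,127.3484
  Σ                    915.1674     4,827.2125      34,779.9606
P = 915.1674.
Convexity = Σ t(t+1)·PV / [P·(1+y)²] = 34,779.9606 / (915.1674 × 1.251042) = 30.37782.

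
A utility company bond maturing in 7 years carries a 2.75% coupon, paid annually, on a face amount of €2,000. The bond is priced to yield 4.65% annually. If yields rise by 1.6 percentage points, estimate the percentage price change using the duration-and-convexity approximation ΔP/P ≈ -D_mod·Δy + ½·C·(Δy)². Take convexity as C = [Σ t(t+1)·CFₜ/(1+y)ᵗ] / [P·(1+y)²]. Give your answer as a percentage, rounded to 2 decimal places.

With y = 0.0465:
  t   CF        PV=CF/(1+0.0465)^t    t·PV        t(t+1)·PV
  1        55.00        52.5561        52.5561         105.1123
  2        55.00        50.2209       100.4417         301.3252
  3        55.00        47.9894       143.9681         575.8724
  4        55.00        45.8570       183.4281         917.1403
  5        55.00        43.8194       219.0971       1,314.5823
  6        55.00        41.8723       251.2341       1,758.6385
  7     2,055.00     1,494.9862    10,464.9037      83,719.2298
  Σ                  1,777.3014    11,415.6289      88,691.9008
P = 1,777.3014; D_Mac = 6.42301 yrs; D_mod = 6.13761 yrs; C = 45.56637.
Duration effect: -6.13761 × (+0.016) = -0.098202
Convexity effect: 0.5 × 45.56637 × (0.016)² = +0.0058325
ΔP/P ≈ -0.098202 + 0.0058325 = -0.092369 = -9.2369%.

-9.24%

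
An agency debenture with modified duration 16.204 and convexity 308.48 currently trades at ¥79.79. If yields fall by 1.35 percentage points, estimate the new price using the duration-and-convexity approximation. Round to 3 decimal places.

¥99.487

Duration effect: -D_mod·Δy = -16.204 × (-0.0135) = +0.218754
Convexity effect: ½·C·(Δy)² = 0.5 × 308.48 × (-0.0135)² = +0.02811024
ΔP/P ≈ +0.218754 + 0.02811024 = +0.24686424
New price ≈ 79.79 × (1 + 0.24686424) = 99.4872977096.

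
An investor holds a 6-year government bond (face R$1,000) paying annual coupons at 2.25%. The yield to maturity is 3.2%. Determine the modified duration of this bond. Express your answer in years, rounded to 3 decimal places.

Periodic yield y = 0.032. First find Macaulay duration:
  t   CF        PV=CF/(1+0.032)^t    t·PV
  1        22.50        21.8023        21.8023
  2        22.50        21.1263        42.2526
  3        22.50        20.4712        61.4136
  4        22.50        19.8364        79.3458
  5        22.50        19.2214        96.1068
  6     1,022.50       846.4185     5,078.5108
  Σ                    948.8761     5,379.4319
P = 948.8761; Macaulay duration = 5,379.4319 / 948.8761 = 5.66927 years.
Modified duration = D_Mac / (1 + y) = 5.66927 / 1.032 = 5.49348 years.

5.493 years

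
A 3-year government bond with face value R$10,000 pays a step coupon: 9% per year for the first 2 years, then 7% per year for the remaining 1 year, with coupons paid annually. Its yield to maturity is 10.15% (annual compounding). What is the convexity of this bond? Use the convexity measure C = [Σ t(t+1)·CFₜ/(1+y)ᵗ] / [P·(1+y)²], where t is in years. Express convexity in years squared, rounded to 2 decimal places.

With y = 0.1015:
  t   CF        PV=CF/(1+0.1015)^t    t·PV        t(t+1)·PV
  1       900.00       817.0676       817.0676       1,634.1353
  2       900.00       741.7772     1,483.5545       4,450.6635
  3    10,700.00     8,006.2708    24,018.8123      96,075.2491
  Σ                  9,565.1156    26,319.4344     102,160.0479
P = 9,565.1156.
Convexity = Σ t(t+1)·PV / [P·(1+y)²] = 102,160.0479 / (9,565.1156 × 1.213302) = 8.80282.

8.80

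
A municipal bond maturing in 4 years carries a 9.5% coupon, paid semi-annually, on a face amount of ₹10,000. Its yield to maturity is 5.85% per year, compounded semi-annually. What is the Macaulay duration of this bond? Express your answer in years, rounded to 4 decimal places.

Periodic yield y = 0.02925. Discount each cash flow and weight by its period:
  t   CF        PV=CF/(1+0.02925)^t    t·PV
  1       475.00       461.5011       461.5011
  2       475.00       448.3858       896.7716
  3       475.00       435.6432     1,306.9297
  4       475.00       423.2628     1,693.0512
  5       475.00       411.2342     2,056.1710
  6       475.00       399.5474     2,397.2847
  7       475.00       388.1928     2,717.3496
  8    10,475.00     8,317.3892    66,539.1139
  Σ                 11,285.1566    78,068.1729
Price P = Σ PV = 11,285.1566.
Macaulay duration = Σ(t·PV) / P = 78,068.1729 / 11,285.1566 = 6.91777 half-year periods.
In years: 6.91777 / 2 = 3.45889 years.

3.4589 years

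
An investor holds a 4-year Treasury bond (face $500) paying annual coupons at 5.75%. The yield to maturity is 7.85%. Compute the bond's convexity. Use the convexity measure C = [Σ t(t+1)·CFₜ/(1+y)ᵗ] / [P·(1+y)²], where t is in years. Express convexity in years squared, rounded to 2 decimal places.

With y = 0.0785:
  t   CF        PV=CF/(1+0.0785)^t    t·PV        t(t+1)·PV
  1        28.75        26.6574        26.6574          53.3148
  2        28.75        24.7171        49.4342         148.3026
  3        28.75        22.9180        68.7541         275.0164
  4       528.75       390.8137     1,563.2548       7,816.2741
  Σ                    465.1062     1,708.1005       8,292.9079
P = 465.1062.
Convexity = Σ t(t+1)·PV / [P·(1+y)²] = 8,292.9079 / (465.1062 × 1.163162) = 15.32902.

15.33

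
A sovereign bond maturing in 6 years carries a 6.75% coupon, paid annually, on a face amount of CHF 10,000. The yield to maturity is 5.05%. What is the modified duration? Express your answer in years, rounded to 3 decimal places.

4.919 years

Periodic yield y = 0.0505. First find Macaulay duration:
  t   CF        PV=CF/(1+0.0505)^t    t·PV
  1       675.00       642.5512       642.5512
  2       675.00       611.6622     1,223.3244
  3       675.00       582.2582     1,746.7746
  4       675.00       554.2677     2,217.0707
  5       675.00       527.6227     2,638.1136
  6    10,675.00     7,943.1277    47,658.7660
  Σ                 10,861.4896    56,126.6005
P = 10,861.4896; Macaulay duration = 56,126.6005 / 10,861.4896 = 5.16749 years.
Modified duration = D_Mac / (1 + y) = 5.16749 / 1.0505 = 4.91907 years.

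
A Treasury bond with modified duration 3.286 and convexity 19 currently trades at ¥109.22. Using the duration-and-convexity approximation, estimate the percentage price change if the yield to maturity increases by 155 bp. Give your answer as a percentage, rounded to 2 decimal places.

-4.87%

Duration effect: -D_mod·Δy = -3.286 × (+0.0155) = -0.050933
Convexity effect: ½·C·(Δy)² = 0.5 × 19 × (0.0155)² = +0.002282375
ΔP/P ≈ -0.050933 + 0.002282375 = -0.048650625
= -4.8650625%.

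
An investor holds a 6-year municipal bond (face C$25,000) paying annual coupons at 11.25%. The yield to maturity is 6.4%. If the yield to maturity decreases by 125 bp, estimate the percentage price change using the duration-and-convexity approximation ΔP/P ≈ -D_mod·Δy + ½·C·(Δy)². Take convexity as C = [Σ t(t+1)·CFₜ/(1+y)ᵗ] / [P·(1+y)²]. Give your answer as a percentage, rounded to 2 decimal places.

With y = 0.064:
  t   CF        PV=CF/(1+0.064)^t    t·PV        t(t+1)·PV
  1     2,812.50     2,643.3271     2,643.3271       5,286.6541
  2     2,812.50     2,484.3300     4,968.6599      14,905.9797
  3     2,812.50     2,334.8966     7,004.6897      28,018.7588
  4     2,812.50     2,194.4517     8,777.8067      43,889.0333
  5     2,812.50     2,062.4546    10,312.2729      61,873.6371
  6    27,812.50    19,168.5941   115,011.5644     805,080.9511
  Σ                 30,888.0539   148,718.3206     959,055.0142
P = 30,888.0539; D_Mac = 4.81475 yrs; D_mod = 4.52514 yrs; C = 27.42646.
Duration effect: -4.52514 × (-0.0125) = +0.056564
Convexity effect: 0.5 × 27.42646 × (-0.0125)² = +0.0021427
ΔP/P ≈ +0.056564 + 0.0021427 = +0.058707 = +5.8707%.

+5.87%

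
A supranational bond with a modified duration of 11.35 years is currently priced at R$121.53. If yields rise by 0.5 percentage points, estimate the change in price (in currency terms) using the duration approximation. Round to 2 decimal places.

-R$6.90

Duration approximation: ΔP/P ≈ -D_mod · Δy = -11.35 × (+0.005) = -0.056750.
ΔP ≈ 121.53 × (-0.056750) = -6.8968275.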